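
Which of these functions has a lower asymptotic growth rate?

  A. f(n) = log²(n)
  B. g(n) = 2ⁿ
A

f(n) = log²(n) is O(log² n), while g(n) = 2ⁿ is O(2ⁿ).
Since O(log² n) grows slower than O(2ⁿ), f(n) is dominated.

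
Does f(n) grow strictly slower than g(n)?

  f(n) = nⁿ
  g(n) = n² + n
False

f(n) = nⁿ is O(nⁿ), and g(n) = n² + n is O(n²).
Since O(nⁿ) grows faster than or equal to O(n²), f(n) = o(g(n)) is false.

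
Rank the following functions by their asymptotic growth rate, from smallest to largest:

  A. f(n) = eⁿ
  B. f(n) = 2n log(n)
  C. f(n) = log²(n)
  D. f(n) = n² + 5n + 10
C < B < D < A

Comparing growth rates:
C = log²(n) is O(log² n)
B = 2n log(n) is O(n log n)
D = n² + 5n + 10 is O(n²)
A = eⁿ is O(eⁿ)

Therefore, the order from slowest to fastest is: C < B < D < A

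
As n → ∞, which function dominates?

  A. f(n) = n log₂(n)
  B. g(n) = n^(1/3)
A

f(n) = n log₂(n) is O(n log n), while g(n) = n^(1/3) is O(n^(1/3)).
Since O(n log n) grows faster than O(n^(1/3)), f(n) dominates.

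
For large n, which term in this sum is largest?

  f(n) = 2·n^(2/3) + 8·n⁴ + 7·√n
8·n⁴

Looking at each term:
  - 2·n^(2/3) is O(n^(2/3))
  - 8·n⁴ is O(n⁴)
  - 7·√n is O(√n)

The term 8·n⁴ (O(n⁴)) grows fastest and dominates all others.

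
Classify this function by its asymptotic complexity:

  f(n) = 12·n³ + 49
O(n³)

The dominant term in 12·n³ + 49 is 12·n³, which is Θ(n³).
Lower-order terms (49) are asymptotically negligible.
Constants are absorbed, so the tightest bound is O(n³).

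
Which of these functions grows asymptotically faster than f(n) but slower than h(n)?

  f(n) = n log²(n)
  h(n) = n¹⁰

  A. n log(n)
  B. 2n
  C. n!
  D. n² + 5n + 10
D

We need g(n) with n log²(n) = o(g(n)) and g(n) = o(n¹⁰), i.e. O(n log² n) ≺ g ≺ O(n¹⁰).
Check each option:
  A. n log(n) — O(n log n) does not grow strictly faster than f(n)
  B. 2n — O(n) does not grow strictly faster than f(n)
  C. n! — O(n!) does not grow strictly slower than h(n)
  D. n² + 5n + 10 — O(n²) is strictly between O(n log² n) and O(n¹⁰) ✓

Only option D (n² + 5n + 10) lies strictly between.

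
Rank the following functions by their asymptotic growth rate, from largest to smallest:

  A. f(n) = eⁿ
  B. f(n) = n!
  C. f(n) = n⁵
B > A > C

Comparing growth rates:
B = n! is O(n!)
A = eⁿ is O(eⁿ)
C = n⁵ is O(n⁵)

Therefore, the order from fastest to slowest is: B > A > C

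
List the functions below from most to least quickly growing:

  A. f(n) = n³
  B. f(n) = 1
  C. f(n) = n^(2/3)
A > C > B

Comparing growth rates:
A = n³ is O(n³)
C = n^(2/3) is O(n^(2/3))
B = 1 is O(1)

Therefore, the order from fastest to slowest is: A > C > B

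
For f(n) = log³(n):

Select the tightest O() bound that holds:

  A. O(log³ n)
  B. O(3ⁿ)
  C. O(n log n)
A

f(n) = log³(n) is O(log³ n).
All listed options are valid Big-O bounds (upper bounds),
but O(log³ n) is the tightest (smallest valid bound).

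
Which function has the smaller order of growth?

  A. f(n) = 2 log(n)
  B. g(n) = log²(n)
A

f(n) = 2 log(n) is O(log n), while g(n) = log²(n) is O(log² n).
Since O(log n) grows slower than O(log² n), f(n) is dominated.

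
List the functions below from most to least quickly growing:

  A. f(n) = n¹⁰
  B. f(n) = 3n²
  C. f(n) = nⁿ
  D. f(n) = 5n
C > A > B > D

Comparing growth rates:
C = nⁿ is O(nⁿ)
A = n¹⁰ is O(n¹⁰)
B = 3n² is O(n²)
D = 5n is O(n)

Therefore, the order from fastest to slowest is: C > A > B > D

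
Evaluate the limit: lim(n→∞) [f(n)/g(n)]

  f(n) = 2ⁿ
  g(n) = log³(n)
∞

Since 2ⁿ (O(2ⁿ)) grows faster than log³(n) (O(log³ n)),
the ratio f(n)/g(n) → ∞ as n → ∞.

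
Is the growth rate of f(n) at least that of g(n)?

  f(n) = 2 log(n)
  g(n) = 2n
False

f(n) = 2 log(n) is O(log n), and g(n) = 2n is O(n).
Since O(log n) grows slower than O(n), f(n) = Ω(g(n)) is false.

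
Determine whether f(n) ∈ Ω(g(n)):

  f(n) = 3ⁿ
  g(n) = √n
True

f(n) = 3ⁿ is O(3ⁿ), and g(n) = √n is O(√n).
Since O(3ⁿ) grows at least as fast as O(√n), f(n) = Ω(g(n)) is true.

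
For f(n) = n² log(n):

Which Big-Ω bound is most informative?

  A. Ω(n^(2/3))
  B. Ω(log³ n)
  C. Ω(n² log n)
C

f(n) = n² log(n) is Ω(n² log n).
All listed options are valid Big-Ω bounds (lower bounds),
but Ω(n² log n) is the tightest (largest valid bound).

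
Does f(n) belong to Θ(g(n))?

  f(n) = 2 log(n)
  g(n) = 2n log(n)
False

f(n) = 2 log(n) is O(log n), and g(n) = 2n log(n) is O(n log n).
Since they have different growth rates, f(n) = Θ(g(n)) is false.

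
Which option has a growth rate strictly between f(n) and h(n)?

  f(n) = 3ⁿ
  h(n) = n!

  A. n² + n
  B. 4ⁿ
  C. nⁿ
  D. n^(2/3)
B

We need g(n) with 3ⁿ = o(g(n)) and g(n) = o(n!), i.e. O(3ⁿ) ≺ g ≺ O(n!).
Check each option:
  A. n² + n — O(n²) does not grow strictly faster than f(n)
  B. 4ⁿ — O(4ⁿ) is strictly between O(3ⁿ) and O(n!) ✓
  C. nⁿ — O(nⁿ) does not grow strictly slower than h(n)
  D. n^(2/3) — O(n^(2/3)) does not grow strictly faster than f(n)

Only option B (4ⁿ) lies strictly between.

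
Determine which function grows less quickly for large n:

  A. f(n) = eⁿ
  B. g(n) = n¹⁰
B

f(n) = eⁿ is O(eⁿ), while g(n) = n¹⁰ is O(n¹⁰).
Since O(n¹⁰) grows slower than O(eⁿ), g(n) is dominated.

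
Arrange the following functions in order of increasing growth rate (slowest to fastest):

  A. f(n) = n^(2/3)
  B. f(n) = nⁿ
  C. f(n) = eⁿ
A < C < B

Comparing growth rates:
A = n^(2/3) is O(n^(2/3))
C = eⁿ is O(eⁿ)
B = nⁿ is O(nⁿ)

Therefore, the order from slowest to fastest is: A < C < B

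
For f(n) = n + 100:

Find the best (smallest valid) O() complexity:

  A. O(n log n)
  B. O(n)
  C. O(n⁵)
B

f(n) = n + 100 is O(n).
All listed options are valid Big-O bounds (upper bounds),
but O(n) is the tightest (smallest valid bound).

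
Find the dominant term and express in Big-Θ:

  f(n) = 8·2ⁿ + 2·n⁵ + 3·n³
Θ(2ⁿ)

Order the terms by growth rate: 3·n³ ≺ 2·n⁵ ≺ 8·2ⁿ.
The fastest-growing term 8·2ⁿ dominates as n → ∞; dropping its constant factor gives Θ(2ⁿ).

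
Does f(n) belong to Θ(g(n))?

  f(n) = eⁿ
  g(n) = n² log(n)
False

f(n) = eⁿ is O(eⁿ), and g(n) = n² log(n) is O(n² log n).
Since they have different growth rates, f(n) = Θ(g(n)) is false.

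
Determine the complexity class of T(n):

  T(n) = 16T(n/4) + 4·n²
Θ(n² log n)

Master Theorem: a = 16, b = 4, f(n) = 4·n².
Compute the critical exponent d = log₄(16) = 2.
Compare f(n) = Θ(n²) against n^d:
  k = 2 = d, so f(n) = Θ(n^d) — Case 2.
  Work is balanced across levels: T(n) = Θ(n^d log n) = Θ(n² log n).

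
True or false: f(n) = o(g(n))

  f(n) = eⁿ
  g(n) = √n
False

f(n) = eⁿ is O(eⁿ), and g(n) = √n is O(√n).
Since O(eⁿ) grows faster than or equal to O(√n), f(n) = o(g(n)) is false.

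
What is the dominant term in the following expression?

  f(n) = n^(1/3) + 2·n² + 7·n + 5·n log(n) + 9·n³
9·n³

Looking at each term:
  - n^(1/3) is O(n^(1/3))
  - 2·n² is O(n²)
  - 7·n is O(n)
  - 5·n log(n) is O(n log n)
  - 9·n³ is O(n³)

The term 9·n³ (O(n³)) grows fastest and dominates all others.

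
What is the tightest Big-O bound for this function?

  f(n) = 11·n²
O(n²)

The dominant term in 11·n² is 11·n², which is Θ(n²).
Constants are absorbed, so the tightest bound is O(n²).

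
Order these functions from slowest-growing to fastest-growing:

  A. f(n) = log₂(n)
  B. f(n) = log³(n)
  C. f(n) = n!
A < B < C

Comparing growth rates:
A = log₂(n) is O(log n)
B = log³(n) is O(log³ n)
C = n! is O(n!)

Therefore, the order from slowest to fastest is: A < B < C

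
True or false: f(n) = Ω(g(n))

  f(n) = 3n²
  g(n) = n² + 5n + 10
True

f(n) = 3n² and g(n) = n² + 5n + 10 are both O(n²).
Big-Ω permits equal growth rates (f ≥ c·g for some c > 0), so f(n) = Ω(g(n)) is true.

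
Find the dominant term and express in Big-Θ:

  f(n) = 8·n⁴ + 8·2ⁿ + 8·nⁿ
Θ(nⁿ)

Order the terms by growth rate: 8·n⁴ ≺ 8·2ⁿ ≺ 8·nⁿ.
The fastest-growing term 8·nⁿ dominates as n → ∞; dropping its constant factor gives Θ(nⁿ).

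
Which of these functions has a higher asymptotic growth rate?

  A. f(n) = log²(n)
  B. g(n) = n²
B

f(n) = log²(n) is O(log² n), while g(n) = n² is O(n²).
Since O(n²) grows faster than O(log² n), g(n) dominates.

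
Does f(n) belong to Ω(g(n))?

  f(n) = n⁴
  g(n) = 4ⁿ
False

f(n) = n⁴ is O(n⁴), and g(n) = 4ⁿ is O(4ⁿ).
Since O(n⁴) grows slower than O(4ⁿ), f(n) = Ω(g(n)) is false.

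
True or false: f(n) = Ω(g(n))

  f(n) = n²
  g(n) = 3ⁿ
False

f(n) = n² is O(n²), and g(n) = 3ⁿ is O(3ⁿ).
Since O(n²) grows slower than O(3ⁿ), f(n) = Ω(g(n)) is false.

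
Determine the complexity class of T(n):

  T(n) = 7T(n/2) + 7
Θ(n^log₂(7))

Master Theorem: a = 7, b = 2, f(n) = 7.
Compute the critical exponent d = log₂(7) = 2.807.
Compare f(n) = Θ(1) against n^d:
  k = 0 < d = 2.807, so f(n) = O(n^(d-ε)) — Case 1.
  The recursion cost dominates: T(n) = Θ(n^d) = Θ(n^log₂(7)).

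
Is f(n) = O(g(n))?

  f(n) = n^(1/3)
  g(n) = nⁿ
True

f(n) = n^(1/3) is O(n^(1/3)), and g(n) = nⁿ is O(nⁿ).
Since O(n^(1/3)) ⊆ O(nⁿ) (f grows no faster than g), f(n) = O(g(n)) is true.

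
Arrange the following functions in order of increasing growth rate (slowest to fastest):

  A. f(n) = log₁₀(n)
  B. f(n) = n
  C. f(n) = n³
A < B < C

Comparing growth rates:
A = log₁₀(n) is O(log n)
B = n is O(n)
C = n³ is O(n³)

Therefore, the order from slowest to fastest is: A < B < C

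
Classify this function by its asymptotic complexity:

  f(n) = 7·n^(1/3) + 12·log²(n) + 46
O(n^(1/3))

The dominant term in 7·n^(1/3) + 12·log²(n) + 46 is 7·n^(1/3), which is Θ(n^(1/3)).
Lower-order terms (12·log²(n), 46) are asymptotically negligible.
Constants are absorbed, so the tightest bound is O(n^(1/3)).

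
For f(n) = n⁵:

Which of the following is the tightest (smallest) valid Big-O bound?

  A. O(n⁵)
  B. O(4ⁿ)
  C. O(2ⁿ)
A

f(n) = n⁵ is O(n⁵).
All listed options are valid Big-O bounds (upper bounds),
but O(n⁵) is the tightest (smallest valid bound).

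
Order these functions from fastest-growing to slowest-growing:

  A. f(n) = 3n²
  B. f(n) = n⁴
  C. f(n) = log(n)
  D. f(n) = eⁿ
D > B > A > C

Comparing growth rates:
D = eⁿ is O(eⁿ)
B = n⁴ is O(n⁴)
A = 3n² is O(n²)
C = log(n) is O(log n)

Therefore, the order from fastest to slowest is: D > B > A > C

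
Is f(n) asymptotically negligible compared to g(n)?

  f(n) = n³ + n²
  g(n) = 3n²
False

f(n) = n³ + n² is O(n³), and g(n) = 3n² is O(n²).
Since O(n³) grows faster than or equal to O(n²), f(n) = o(g(n)) is false.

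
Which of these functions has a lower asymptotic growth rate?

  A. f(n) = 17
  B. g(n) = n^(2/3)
A

f(n) = 17 is O(1), while g(n) = n^(2/3) is O(n^(2/3)).
Since O(1) grows slower than O(n^(2/3)), f(n) is dominated.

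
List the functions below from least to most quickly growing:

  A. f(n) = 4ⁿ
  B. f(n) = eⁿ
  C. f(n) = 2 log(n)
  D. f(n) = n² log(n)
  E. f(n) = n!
C < D < B < A < E

Comparing growth rates:
C = 2 log(n) is O(log n)
D = n² log(n) is O(n² log n)
B = eⁿ is O(eⁿ)
A = 4ⁿ is O(4ⁿ)
E = n! is O(n!)

Therefore, the order from slowest to fastest is: C < D < B < A < E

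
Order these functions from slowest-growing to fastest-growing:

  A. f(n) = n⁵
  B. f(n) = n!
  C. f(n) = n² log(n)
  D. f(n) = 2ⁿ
C < A < D < B

Comparing growth rates:
C = n² log(n) is O(n² log n)
A = n⁵ is O(n⁵)
D = 2ⁿ is O(2ⁿ)
B = n! is O(n!)

Therefore, the order from slowest to fastest is: C < A < D < B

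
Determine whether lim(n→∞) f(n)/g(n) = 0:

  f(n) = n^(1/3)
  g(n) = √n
True

f(n) = n^(1/3) is O(n^(1/3)), and g(n) = √n is O(√n).
Since O(n^(1/3)) grows strictly slower than O(√n), f(n) = o(g(n)) is true.
This means lim(n→∞) f(n)/g(n) = 0.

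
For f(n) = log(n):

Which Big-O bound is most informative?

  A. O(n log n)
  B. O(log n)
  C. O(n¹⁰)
B

f(n) = log(n) is O(log n).
All listed options are valid Big-O bounds (upper bounds),
but O(log n) is the tightest (smallest valid bound).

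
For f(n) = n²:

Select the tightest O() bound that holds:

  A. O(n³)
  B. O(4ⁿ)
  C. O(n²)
C

f(n) = n² is O(n²).
All listed options are valid Big-O bounds (upper bounds),
but O(n²) is the tightest (smallest valid bound).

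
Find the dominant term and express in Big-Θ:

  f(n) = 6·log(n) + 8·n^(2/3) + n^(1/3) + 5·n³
Θ(n³)

Order the terms by growth rate: 6·log(n) ≺ n^(1/3) ≺ 8·n^(2/3) ≺ 5·n³.
The fastest-growing term 5·n³ dominates as n → ∞; dropping its constant factor gives Θ(n³).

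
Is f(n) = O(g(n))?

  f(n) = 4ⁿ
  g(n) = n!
True

f(n) = 4ⁿ is O(4ⁿ), and g(n) = n! is O(n!).
Since O(4ⁿ) ⊆ O(n!) (f grows no faster than g), f(n) = O(g(n)) is true.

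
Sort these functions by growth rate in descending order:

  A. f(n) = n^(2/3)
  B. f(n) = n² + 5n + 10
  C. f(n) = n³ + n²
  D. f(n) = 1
C > B > A > D

Comparing growth rates:
C = n³ + n² is O(n³)
B = n² + 5n + 10 is O(n²)
A = n^(2/3) is O(n^(2/3))
D = 1 is O(1)

Therefore, the order from fastest to slowest is: C > B > A > D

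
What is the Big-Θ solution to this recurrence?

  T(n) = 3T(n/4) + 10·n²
Θ(n²)

Master Theorem: a = 3, b = 4, f(n) = 10·n².
Compute the critical exponent d = log₄(3) = 0.792.
Compare f(n) = Θ(n²) against n^d:
  k = 2 > d = 0.792, so f(n) = Ω(n^(d+ε)) — Case 3.
  Regularity: a·(n/b)^2/n^2 = a/b^2 = 3/16 < 1 ✓.
  The top-level work dominates: T(n) = Θ(f(n)) = Θ(n²).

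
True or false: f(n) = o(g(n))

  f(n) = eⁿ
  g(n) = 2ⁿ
False

f(n) = eⁿ is O(eⁿ), and g(n) = 2ⁿ is O(2ⁿ).
Since O(eⁿ) grows faster than or equal to O(2ⁿ), f(n) = o(g(n)) is false.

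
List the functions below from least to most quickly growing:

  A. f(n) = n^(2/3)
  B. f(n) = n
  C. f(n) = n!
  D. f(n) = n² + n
A < B < D < C

Comparing growth rates:
A = n^(2/3) is O(n^(2/3))
B = n is O(n)
D = n² + n is O(n²)
C = n! is O(n!)

Therefore, the order from slowest to fastest is: A < B < D < C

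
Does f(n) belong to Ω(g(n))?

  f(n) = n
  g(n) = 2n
True

f(n) = n and g(n) = 2n are both O(n).
Big-Ω permits equal growth rates (f ≥ c·g for some c > 0), so f(n) = Ω(g(n)) is true.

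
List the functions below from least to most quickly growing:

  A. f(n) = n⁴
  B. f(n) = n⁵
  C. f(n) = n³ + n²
C < A < B

Comparing growth rates:
C = n³ + n² is O(n³)
A = n⁴ is O(n⁴)
B = n⁵ is O(n⁵)

Therefore, the order from slowest to fastest is: C < A < B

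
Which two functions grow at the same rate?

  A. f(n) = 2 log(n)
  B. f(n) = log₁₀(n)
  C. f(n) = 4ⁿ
A and B

Examining each function:
  A. 2 log(n) is O(log n)
  B. log₁₀(n) is O(log n)
  C. 4ⁿ is O(4ⁿ)

Functions A and B both have the same complexity class.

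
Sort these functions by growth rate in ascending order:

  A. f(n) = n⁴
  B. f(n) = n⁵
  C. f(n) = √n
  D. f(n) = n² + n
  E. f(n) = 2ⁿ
C < D < A < B < E

Comparing growth rates:
C = √n is O(√n)
D = n² + n is O(n²)
A = n⁴ is O(n⁴)
B = n⁵ is O(n⁵)
E = 2ⁿ is O(2ⁿ)

Therefore, the order from slowest to fastest is: C < D < A < B < E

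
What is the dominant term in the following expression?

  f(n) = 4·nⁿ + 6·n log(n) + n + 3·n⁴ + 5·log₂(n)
4·nⁿ

Looking at each term:
  - 4·nⁿ is O(nⁿ)
  - 6·n log(n) is O(n log n)
  - n is O(n)
  - 3·n⁴ is O(n⁴)
  - 5·log₂(n) is O(log n)

The term 4·nⁿ (O(nⁿ)) grows fastest and dominates all others.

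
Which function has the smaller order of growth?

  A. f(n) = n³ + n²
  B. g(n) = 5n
B

f(n) = n³ + n² is O(n³), while g(n) = 5n is O(n).
Since O(n) grows slower than O(n³), g(n) is dominated.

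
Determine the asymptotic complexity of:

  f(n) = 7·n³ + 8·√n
O(n³)

The dominant term in 7·n³ + 8·√n is 7·n³, which is Θ(n³).
Lower-order terms (8·√n) are asymptotically negligible.
Constants are absorbed, so the tightest bound is O(n³).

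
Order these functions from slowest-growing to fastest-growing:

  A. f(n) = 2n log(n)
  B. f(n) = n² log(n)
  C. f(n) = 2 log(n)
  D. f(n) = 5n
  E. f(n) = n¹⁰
C < D < A < B < E

Comparing growth rates:
C = 2 log(n) is O(log n)
D = 5n is O(n)
A = 2n log(n) is O(n log n)
B = n² log(n) is O(n² log n)
E = n¹⁰ is O(n¹⁰)

Therefore, the order from slowest to fastest is: C < D < A < B < E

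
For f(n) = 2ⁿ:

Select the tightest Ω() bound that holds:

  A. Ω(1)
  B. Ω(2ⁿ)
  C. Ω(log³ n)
B

f(n) = 2ⁿ is Ω(2ⁿ).
All listed options are valid Big-Ω bounds (lower bounds),
but Ω(2ⁿ) is the tightest (largest valid bound).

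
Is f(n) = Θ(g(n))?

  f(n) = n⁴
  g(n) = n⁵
False

f(n) = n⁴ is O(n⁴), and g(n) = n⁵ is O(n⁵).
Since they have different growth rates, f(n) = Θ(g(n)) is false.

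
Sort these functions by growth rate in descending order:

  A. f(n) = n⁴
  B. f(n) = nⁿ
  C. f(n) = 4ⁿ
B > C > A

Comparing growth rates:
B = nⁿ is O(nⁿ)
C = 4ⁿ is O(4ⁿ)
A = n⁴ is O(n⁴)

Therefore, the order from fastest to slowest is: B > C > A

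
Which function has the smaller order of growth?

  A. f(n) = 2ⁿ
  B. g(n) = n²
B

f(n) = 2ⁿ is O(2ⁿ), while g(n) = n² is O(n²).
Since O(n²) grows slower than O(2ⁿ), g(n) is dominated.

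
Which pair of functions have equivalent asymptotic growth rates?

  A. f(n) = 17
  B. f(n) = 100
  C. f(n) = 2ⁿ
A and B

Examining each function:
  A. 17 is O(1)
  B. 100 is O(1)
  C. 2ⁿ is O(2ⁿ)

Functions A and B both have the same complexity class.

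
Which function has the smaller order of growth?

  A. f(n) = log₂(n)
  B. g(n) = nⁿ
A

f(n) = log₂(n) is O(log n), while g(n) = nⁿ is O(nⁿ).
Since O(log n) grows slower than O(nⁿ), f(n) is dominated.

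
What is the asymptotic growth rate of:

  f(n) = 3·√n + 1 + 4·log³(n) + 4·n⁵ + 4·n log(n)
Θ(n⁵)

Order the terms by growth rate: 1 ≺ 4·log³(n) ≺ 3·√n ≺ 4·n log(n) ≺ 4·n⁵.
The fastest-growing term 4·n⁵ dominates as n → ∞; dropping its constant factor gives Θ(n⁵).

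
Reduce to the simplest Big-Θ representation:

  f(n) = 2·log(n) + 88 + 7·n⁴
Θ(n⁴)

Order the terms by growth rate: 88 ≺ 2·log(n) ≺ 7·n⁴.
The fastest-growing term 7·n⁴ dominates as n → ∞; dropping its constant factor gives Θ(n⁴).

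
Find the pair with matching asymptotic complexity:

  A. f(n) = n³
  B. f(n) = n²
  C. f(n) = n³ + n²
A and C

Examining each function:
  A. n³ is O(n³)
  B. n² is O(n²)
  C. n³ + n² is O(n³)

Functions A and C both have the same complexity class.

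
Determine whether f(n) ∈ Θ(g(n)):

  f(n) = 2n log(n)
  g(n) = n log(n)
True

f(n) = 2n log(n) and g(n) = n log(n) are both O(n log n).
Since they have the same asymptotic growth rate, f(n) = Θ(g(n)) is true.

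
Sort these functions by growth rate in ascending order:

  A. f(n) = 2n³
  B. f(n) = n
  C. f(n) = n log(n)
B < C < A

Comparing growth rates:
B = n is O(n)
C = n log(n) is O(n log n)
A = 2n³ is O(n³)

Therefore, the order from slowest to fastest is: B < C < A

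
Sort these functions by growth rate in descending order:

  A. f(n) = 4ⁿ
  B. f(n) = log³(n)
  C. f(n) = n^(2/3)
A > C > B

Comparing growth rates:
A = 4ⁿ is O(4ⁿ)
C = n^(2/3) is O(n^(2/3))
B = log³(n) is O(log³ n)

Therefore, the order from fastest to slowest is: A > C > B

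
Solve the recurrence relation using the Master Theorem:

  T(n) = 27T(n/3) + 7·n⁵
Θ(n⁵)

Master Theorem: a = 27, b = 3, f(n) = 7·n⁵.
Compute the critical exponent d = log₃(27) = 3.
Compare f(n) = Θ(n⁵) against n^d:
  k = 5 > d = 3, so f(n) = Ω(n^(d+ε)) — Case 3.
  Regularity: a·(n/b)^5/n^5 = a/b^5 = 27/243 < 1 ✓.
  The top-level work dominates: T(n) = Θ(f(n)) = Θ(n⁵).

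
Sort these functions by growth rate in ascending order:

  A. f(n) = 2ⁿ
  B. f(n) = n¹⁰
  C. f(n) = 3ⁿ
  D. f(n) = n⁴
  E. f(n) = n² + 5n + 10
E < D < B < A < C

Comparing growth rates:
E = n² + 5n + 10 is O(n²)
D = n⁴ is O(n⁴)
B = n¹⁰ is O(n¹⁰)
A = 2ⁿ is O(2ⁿ)
C = 3ⁿ is O(3ⁿ)

Therefore, the order from slowest to fastest is: E < D < B < A < C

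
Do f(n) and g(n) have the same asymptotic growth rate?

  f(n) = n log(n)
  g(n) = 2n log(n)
True

f(n) = n log(n) and g(n) = 2n log(n) are both O(n log n).
Since they have the same asymptotic growth rate, f(n) = Θ(g(n)) is true.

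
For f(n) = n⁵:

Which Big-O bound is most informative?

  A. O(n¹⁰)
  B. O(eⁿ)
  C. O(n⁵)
C

f(n) = n⁵ is O(n⁵).
All listed options are valid Big-O bounds (upper bounds),
but O(n⁵) is the tightest (smallest valid bound).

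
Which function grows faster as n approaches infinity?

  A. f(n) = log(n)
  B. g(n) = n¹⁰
B

f(n) = log(n) is O(log n), while g(n) = n¹⁰ is O(n¹⁰).
Since O(n¹⁰) grows faster than O(log n), g(n) dominates.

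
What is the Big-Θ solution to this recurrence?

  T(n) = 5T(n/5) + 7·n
Θ(n log n)

Master Theorem: a = 5, b = 5, f(n) = 7·n.
Compute the critical exponent d = log₅(5) = 1.
Compare f(n) = Θ(n) against n^d:
  k = 1 = d, so f(n) = Θ(n^d) — Case 2.
  Work is balanced across levels: T(n) = Θ(n^d log n) = Θ(n log n).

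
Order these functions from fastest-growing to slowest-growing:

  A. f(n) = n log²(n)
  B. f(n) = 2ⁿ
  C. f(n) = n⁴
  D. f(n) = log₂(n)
B > C > A > D

Comparing growth rates:
B = 2ⁿ is O(2ⁿ)
C = n⁴ is O(n⁴)
A = n log²(n) is O(n log² n)
D = log₂(n) is O(log n)

Therefore, the order from fastest to slowest is: B > C > A > D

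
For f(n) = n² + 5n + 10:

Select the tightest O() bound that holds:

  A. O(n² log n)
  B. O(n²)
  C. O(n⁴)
B

f(n) = n² + 5n + 10 is O(n²).
All listed options are valid Big-O bounds (upper bounds),
but O(n²) is the tightest (smallest valid bound).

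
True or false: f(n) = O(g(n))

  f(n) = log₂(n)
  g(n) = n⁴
True

f(n) = log₂(n) is O(log n), and g(n) = n⁴ is O(n⁴).
Since O(log n) ⊆ O(n⁴) (f grows no faster than g), f(n) = O(g(n)) is true.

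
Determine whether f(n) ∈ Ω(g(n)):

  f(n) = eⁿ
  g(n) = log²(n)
True

f(n) = eⁿ is O(eⁿ), and g(n) = log²(n) is O(log² n).
Since O(eⁿ) grows at least as fast as O(log² n), f(n) = Ω(g(n)) is true.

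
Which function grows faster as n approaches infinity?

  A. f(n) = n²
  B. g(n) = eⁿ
B

f(n) = n² is O(n²), while g(n) = eⁿ is O(eⁿ).
Since O(eⁿ) grows faster than O(n²), g(n) dominates.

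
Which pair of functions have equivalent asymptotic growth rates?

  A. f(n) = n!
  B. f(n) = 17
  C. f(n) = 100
B and C

Examining each function:
  A. n! is O(n!)
  B. 17 is O(1)
  C. 100 is O(1)

Functions B and C both have the same complexity class.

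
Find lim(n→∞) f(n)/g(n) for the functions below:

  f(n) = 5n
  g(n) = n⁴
0

Since 5n (O(n)) grows slower than n⁴ (O(n⁴)),
the ratio f(n)/g(n) → 0 as n → ∞.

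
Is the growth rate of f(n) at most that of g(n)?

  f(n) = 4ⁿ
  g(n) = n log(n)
False

f(n) = 4ⁿ is O(4ⁿ), and g(n) = n log(n) is O(n log n).
Since O(4ⁿ) grows faster than O(n log n), f(n) = O(g(n)) is false.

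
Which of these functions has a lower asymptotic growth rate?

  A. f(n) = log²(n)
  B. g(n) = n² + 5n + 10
A

f(n) = log²(n) is O(log² n), while g(n) = n² + 5n + 10 is O(n²).
Since O(log² n) grows slower than O(n²), f(n) is dominated.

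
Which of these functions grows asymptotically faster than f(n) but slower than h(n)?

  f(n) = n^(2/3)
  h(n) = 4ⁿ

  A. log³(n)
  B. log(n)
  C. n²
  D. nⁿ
C

We need g(n) with n^(2/3) = o(g(n)) and g(n) = o(4ⁿ), i.e. O(n^(2/3)) ≺ g ≺ O(4ⁿ).
Check each option:
  A. log³(n) — O(log³ n) does not grow strictly faster than f(n)
  B. log(n) — O(log n) does not grow strictly faster than f(n)
  C. n² — O(n²) is strictly between O(n^(2/3)) and O(4ⁿ) ✓
  D. nⁿ — O(nⁿ) does not grow strictly slower than h(n)

Only option C (n²) lies strictly between.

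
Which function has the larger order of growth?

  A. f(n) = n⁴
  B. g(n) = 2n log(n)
A

f(n) = n⁴ is O(n⁴), while g(n) = 2n log(n) is O(n log n).
Since O(n⁴) grows faster than O(n log n), f(n) dominates.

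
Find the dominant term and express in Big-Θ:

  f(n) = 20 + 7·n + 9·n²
Θ(n²)

Order the terms by growth rate: 20 ≺ 7·n ≺ 9·n².
The fastest-growing term 9·n² dominates as n → ∞; dropping its constant factor gives Θ(n²).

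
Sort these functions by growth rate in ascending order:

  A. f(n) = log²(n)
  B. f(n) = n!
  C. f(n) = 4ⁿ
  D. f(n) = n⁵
A < D < C < B

Comparing growth rates:
A = log²(n) is O(log² n)
D = n⁵ is O(n⁵)
C = 4ⁿ is O(4ⁿ)
B = n! is O(n!)

Therefore, the order from slowest to fastest is: A < D < C < B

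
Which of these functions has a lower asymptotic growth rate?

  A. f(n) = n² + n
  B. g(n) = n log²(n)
B

f(n) = n² + n is O(n²), while g(n) = n log²(n) is O(n log² n).
Since O(n log² n) grows slower than O(n²), g(n) is dominated.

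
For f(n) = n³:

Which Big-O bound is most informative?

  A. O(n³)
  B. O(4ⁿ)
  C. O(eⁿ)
A

f(n) = n³ is O(n³).
All listed options are valid Big-O bounds (upper bounds),
but O(n³) is the tightest (smallest valid bound).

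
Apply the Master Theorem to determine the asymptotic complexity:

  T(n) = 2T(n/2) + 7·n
Θ(n log n)

Master Theorem: a = 2, b = 2, f(n) = 7·n.
Compute the critical exponent d = log₂(2) = 1.
Compare f(n) = Θ(n) against n^d:
  k = 1 = d, so f(n) = Θ(n^d) — Case 2.
  Work is balanced across levels: T(n) = Θ(n^d log n) = Θ(n log n).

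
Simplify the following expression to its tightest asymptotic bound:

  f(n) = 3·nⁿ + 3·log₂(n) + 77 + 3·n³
Θ(nⁿ)

Order the terms by growth rate: 77 ≺ 3·log₂(n) ≺ 3·n³ ≺ 3·nⁿ.
The fastest-growing term 3·nⁿ dominates as n → ∞; dropping its constant factor gives Θ(nⁿ).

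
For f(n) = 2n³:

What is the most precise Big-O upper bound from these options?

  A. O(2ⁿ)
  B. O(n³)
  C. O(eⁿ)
B

f(n) = 2n³ is O(n³).
All listed options are valid Big-O bounds (upper bounds),
but O(n³) is the tightest (smallest valid bound).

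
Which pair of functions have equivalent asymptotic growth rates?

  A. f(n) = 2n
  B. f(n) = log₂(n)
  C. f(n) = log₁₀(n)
B and C

Examining each function:
  A. 2n is O(n)
  B. log₂(n) is O(log n)
  C. log₁₀(n) is O(log n)

Functions B and C both have the same complexity class.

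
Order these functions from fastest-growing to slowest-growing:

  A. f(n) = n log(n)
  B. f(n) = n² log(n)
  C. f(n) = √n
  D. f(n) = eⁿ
D > B > A > C

Comparing growth rates:
D = eⁿ is O(eⁿ)
B = n² log(n) is O(n² log n)
A = n log(n) is O(n log n)
C = √n is O(√n)

Therefore, the order from fastest to slowest is: D > B > A > C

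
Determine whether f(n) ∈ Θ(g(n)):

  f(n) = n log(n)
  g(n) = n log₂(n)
True

f(n) = n log(n) and g(n) = n log₂(n) are both O(n log n).
Since they have the same asymptotic growth rate, f(n) = Θ(g(n)) is true.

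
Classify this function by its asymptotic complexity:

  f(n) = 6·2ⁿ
O(2ⁿ)

The dominant term in 6·2ⁿ is 6·2ⁿ, which is Θ(2ⁿ).
Constants are absorbed, so the tightest bound is O(2ⁿ).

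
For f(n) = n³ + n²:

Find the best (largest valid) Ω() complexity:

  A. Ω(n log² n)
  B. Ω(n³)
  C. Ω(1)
B

f(n) = n³ + n² is Ω(n³).
All listed options are valid Big-Ω bounds (lower bounds),
but Ω(n³) is the tightest (largest valid bound).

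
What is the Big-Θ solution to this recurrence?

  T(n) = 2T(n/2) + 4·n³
Θ(n³)

Master Theorem: a = 2, b = 2, f(n) = 4·n³.
Compute the critical exponent d = log₂(2) = 1.
Compare f(n) = Θ(n³) against n^d:
  k = 3 > d = 1, so f(n) = Ω(n^(d+ε)) — Case 3.
  Regularity: a·(n/b)^3/n^3 = a/b^3 = 2/8 < 1 ✓.
  The top-level work dominates: T(n) = Θ(f(n)) = Θ(n³).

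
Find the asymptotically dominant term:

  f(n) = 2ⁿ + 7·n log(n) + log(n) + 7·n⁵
2ⁿ

Looking at each term:
  - 2ⁿ is O(2ⁿ)
  - 7·n log(n) is O(n log n)
  - log(n) is O(log n)
  - 7·n⁵ is O(n⁵)

The term 2ⁿ (O(2ⁿ)) grows fastest and dominates all others.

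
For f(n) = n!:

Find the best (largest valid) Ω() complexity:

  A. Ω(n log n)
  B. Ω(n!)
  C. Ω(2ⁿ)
B

f(n) = n! is Ω(n!).
All listed options are valid Big-Ω bounds (lower bounds),
but Ω(n!) is the tightest (largest valid bound).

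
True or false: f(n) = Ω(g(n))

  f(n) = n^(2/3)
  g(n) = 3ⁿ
False

f(n) = n^(2/3) is O(n^(2/3)), and g(n) = 3ⁿ is O(3ⁿ).
Since O(n^(2/3)) grows slower than O(3ⁿ), f(n) = Ω(g(n)) is false.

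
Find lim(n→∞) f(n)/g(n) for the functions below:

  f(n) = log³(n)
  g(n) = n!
0

Since log³(n) (O(log³ n)) grows slower than n! (O(n!)),
the ratio f(n)/g(n) → 0 as n → ∞.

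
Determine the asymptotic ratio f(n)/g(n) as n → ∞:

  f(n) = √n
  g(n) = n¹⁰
0

Since √n (O(√n)) grows slower than n¹⁰ (O(n¹⁰)),
the ratio f(n)/g(n) → 0 as n → ∞.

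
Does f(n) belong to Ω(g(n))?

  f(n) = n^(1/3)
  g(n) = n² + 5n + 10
False

f(n) = n^(1/3) is O(n^(1/3)), and g(n) = n² + 5n + 10 is O(n²).
Since O(n^(1/3)) grows slower than O(n²), f(n) = Ω(g(n)) is false.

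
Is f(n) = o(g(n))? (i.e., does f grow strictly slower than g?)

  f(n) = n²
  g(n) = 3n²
False

f(n) = n² is O(n²), and g(n) = 3n² is O(n²).
Since they have the same growth rate, f(n) = o(g(n)) is false.
(f = o(g) requires f to grow strictly slower, not equal.)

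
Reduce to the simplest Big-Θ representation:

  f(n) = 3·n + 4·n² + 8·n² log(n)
Θ(n² log n)

Order the terms by growth rate: 3·n ≺ 4·n² ≺ 8·n² log(n).
The fastest-growing term 8·n² log(n) dominates as n → ∞; dropping its constant factor gives Θ(n² log n).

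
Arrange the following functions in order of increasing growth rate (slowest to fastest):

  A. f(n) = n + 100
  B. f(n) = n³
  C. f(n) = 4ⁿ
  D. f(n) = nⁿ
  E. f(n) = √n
E < A < B < C < D

Comparing growth rates:
E = √n is O(√n)
A = n + 100 is O(n)
B = n³ is O(n³)
C = 4ⁿ is O(4ⁿ)
D = nⁿ is O(nⁿ)

Therefore, the order from slowest to fastest is: E < A < B < C < D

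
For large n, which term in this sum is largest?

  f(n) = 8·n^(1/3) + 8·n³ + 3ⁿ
3ⁿ

Looking at each term:
  - 8·n^(1/3) is O(n^(1/3))
  - 8·n³ is O(n³)
  - 3ⁿ is O(3ⁿ)

The term 3ⁿ (O(3ⁿ)) grows fastest and dominates all others.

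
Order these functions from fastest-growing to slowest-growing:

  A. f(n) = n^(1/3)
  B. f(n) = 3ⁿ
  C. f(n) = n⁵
B > C > A

Comparing growth rates:
B = 3ⁿ is O(3ⁿ)
C = n⁵ is O(n⁵)
A = n^(1/3) is O(n^(1/3))

Therefore, the order from fastest to slowest is: B > C > A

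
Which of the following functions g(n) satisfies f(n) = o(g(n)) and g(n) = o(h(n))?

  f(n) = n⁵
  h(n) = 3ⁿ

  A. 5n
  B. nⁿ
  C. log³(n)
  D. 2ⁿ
D

We need g(n) with n⁵ = o(g(n)) and g(n) = o(3ⁿ), i.e. O(n⁵) ≺ g ≺ O(3ⁿ).
Check each option:
  A. 5n — O(n) does not grow strictly faster than f(n)
  B. nⁿ — O(nⁿ) does not grow strictly slower than h(n)
  C. log³(n) — O(log³ n) does not grow strictly faster than f(n)
  D. 2ⁿ — O(2ⁿ) is strictly between O(n⁵) and O(3ⁿ) ✓

Only option D (2ⁿ) lies strictly between.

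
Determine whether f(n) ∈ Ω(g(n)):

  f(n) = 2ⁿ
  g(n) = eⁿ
False

f(n) = 2ⁿ is O(2ⁿ), and g(n) = eⁿ is O(eⁿ).
Since O(2ⁿ) grows slower than O(eⁿ), f(n) = Ω(g(n)) is false.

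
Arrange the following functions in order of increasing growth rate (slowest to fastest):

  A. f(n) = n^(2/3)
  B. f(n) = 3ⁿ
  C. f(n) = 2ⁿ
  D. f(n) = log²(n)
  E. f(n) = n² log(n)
D < A < E < C < B

Comparing growth rates:
D = log²(n) is O(log² n)
A = n^(2/3) is O(n^(2/3))
E = n² log(n) is O(n² log n)
C = 2ⁿ is O(2ⁿ)
B = 3ⁿ is O(3ⁿ)

Therefore, the order from slowest to fastest is: D < A < E < C < B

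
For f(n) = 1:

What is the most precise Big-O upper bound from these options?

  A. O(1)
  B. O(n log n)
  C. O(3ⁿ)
A

f(n) = 1 is O(1).
All listed options are valid Big-O bounds (upper bounds),
but O(1) is the tightest (smallest valid bound).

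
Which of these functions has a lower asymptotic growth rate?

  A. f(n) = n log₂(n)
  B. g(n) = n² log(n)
A

f(n) = n log₂(n) is O(n log n), while g(n) = n² log(n) is O(n² log n).
Since O(n log n) grows slower than O(n² log n), f(n) is dominated.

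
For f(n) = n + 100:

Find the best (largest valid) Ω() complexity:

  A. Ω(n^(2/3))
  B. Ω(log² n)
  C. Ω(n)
C

f(n) = n + 100 is Ω(n).
All listed options are valid Big-Ω bounds (lower bounds),
but Ω(n) is the tightest (largest valid bound).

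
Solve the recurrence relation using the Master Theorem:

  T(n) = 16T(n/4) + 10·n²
Θ(n² log n)

Master Theorem: a = 16, b = 4, f(n) = 10·n².
Compute the critical exponent d = log₄(16) = 2.
Compare f(n) = Θ(n²) against n^d:
  k = 2 = d, so f(n) = Θ(n^d) — Case 2.
  Work is balanced across levels: T(n) = Θ(n^d log n) = Θ(n² log n).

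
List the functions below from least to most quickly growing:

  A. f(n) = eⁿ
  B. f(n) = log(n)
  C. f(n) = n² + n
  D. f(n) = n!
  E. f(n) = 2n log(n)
B < E < C < A < D

Comparing growth rates:
B = log(n) is O(log n)
E = 2n log(n) is O(n log n)
C = n² + n is O(n²)
A = eⁿ is O(eⁿ)
D = n! is O(n!)

Therefore, the order from slowest to fastest is: B < E < C < A < D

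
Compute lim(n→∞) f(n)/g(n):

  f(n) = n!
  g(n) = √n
∞

Since n! (O(n!)) grows faster than √n (O(√n)),
the ratio f(n)/g(n) → ∞ as n → ∞.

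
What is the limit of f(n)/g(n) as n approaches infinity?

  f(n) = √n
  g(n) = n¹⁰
0

Since √n (O(√n)) grows slower than n¹⁰ (O(n¹⁰)),
the ratio f(n)/g(n) → 0 as n → ∞.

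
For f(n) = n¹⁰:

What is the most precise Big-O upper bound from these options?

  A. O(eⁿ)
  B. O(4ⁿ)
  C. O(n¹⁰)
C

f(n) = n¹⁰ is O(n¹⁰).
All listed options are valid Big-O bounds (upper bounds),
but O(n¹⁰) is the tightest (smallest valid bound).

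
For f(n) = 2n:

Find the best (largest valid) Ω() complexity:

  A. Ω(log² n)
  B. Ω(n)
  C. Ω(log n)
B

f(n) = 2n is Ω(n).
All listed options are valid Big-Ω bounds (lower bounds),
but Ω(n) is the tightest (largest valid bound).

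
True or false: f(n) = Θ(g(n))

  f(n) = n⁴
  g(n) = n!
False

f(n) = n⁴ is O(n⁴), and g(n) = n! is O(n!).
Since they have different growth rates, f(n) = Θ(g(n)) is false.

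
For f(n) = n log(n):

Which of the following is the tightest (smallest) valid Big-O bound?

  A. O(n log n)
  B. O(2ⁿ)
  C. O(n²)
A

f(n) = n log(n) is O(n log n).
All listed options are valid Big-O bounds (upper bounds),
but O(n log n) is the tightest (smallest valid bound).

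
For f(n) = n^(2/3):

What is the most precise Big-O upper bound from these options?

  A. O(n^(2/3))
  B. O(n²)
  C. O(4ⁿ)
A

f(n) = n^(2/3) is O(n^(2/3)).
All listed options are valid Big-O bounds (upper bounds),
but O(n^(2/3)) is the tightest (smallest valid bound).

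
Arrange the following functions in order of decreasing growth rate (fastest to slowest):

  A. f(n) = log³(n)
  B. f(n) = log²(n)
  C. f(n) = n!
C > A > B

Comparing growth rates:
C = n! is O(n!)
A = log³(n) is O(log³ n)
B = log²(n) is O(log² n)

Therefore, the order from fastest to slowest is: C > A > B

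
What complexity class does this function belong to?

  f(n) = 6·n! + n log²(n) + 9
O(n!)

The dominant term in 6·n! + n log²(n) + 9 is 6·n!, which is Θ(n!).
Lower-order terms (n log²(n), 9) are asymptotically negligible.
Constants are absorbed, so the tightest bound is O(n!).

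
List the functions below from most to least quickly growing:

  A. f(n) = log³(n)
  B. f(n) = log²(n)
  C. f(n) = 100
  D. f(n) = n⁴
D > A > B > C

Comparing growth rates:
D = n⁴ is O(n⁴)
A = log³(n) is O(log³ n)
B = log²(n) is O(log² n)
C = 100 is O(1)

Therefore, the order from fastest to slowest is: D > A > B > C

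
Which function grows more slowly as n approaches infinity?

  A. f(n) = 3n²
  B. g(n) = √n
B

f(n) = 3n² is O(n²), while g(n) = √n is O(√n).
Since O(√n) grows slower than O(n²), g(n) is dominated.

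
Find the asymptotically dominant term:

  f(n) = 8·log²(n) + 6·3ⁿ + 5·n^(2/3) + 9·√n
6·3ⁿ

Looking at each term:
  - 8·log²(n) is O(log² n)
  - 6·3ⁿ is O(3ⁿ)
  - 5·n^(2/3) is O(n^(2/3))
  - 9·√n is O(√n)

The term 6·3ⁿ (O(3ⁿ)) grows fastest and dominates all others.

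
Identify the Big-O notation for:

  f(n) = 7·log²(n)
O(log² n)

The dominant term in 7·log²(n) is 7·log²(n), which is Θ(log² n).
Constants are absorbed, so the tightest bound is O(log² n).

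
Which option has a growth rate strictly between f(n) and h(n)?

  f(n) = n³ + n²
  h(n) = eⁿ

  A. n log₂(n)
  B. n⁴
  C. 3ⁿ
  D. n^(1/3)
B

We need g(n) with n³ + n² = o(g(n)) and g(n) = o(eⁿ), i.e. O(n³) ≺ g ≺ O(eⁿ).
Check each option:
  A. n log₂(n) — O(n log n) does not grow strictly faster than f(n)
  B. n⁴ — O(n⁴) is strictly between O(n³) and O(eⁿ) ✓
  C. 3ⁿ — O(3ⁿ) does not grow strictly slower than h(n)
  D. n^(1/3) — O(n^(1/3)) does not grow strictly faster than f(n)

Only option B (n⁴) lies strictly between.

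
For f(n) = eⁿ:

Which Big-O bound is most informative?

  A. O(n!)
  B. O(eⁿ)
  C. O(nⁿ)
B

f(n) = eⁿ is O(eⁿ).
All listed options are valid Big-O bounds (upper bounds),
but O(eⁿ) is the tightest (smallest valid bound).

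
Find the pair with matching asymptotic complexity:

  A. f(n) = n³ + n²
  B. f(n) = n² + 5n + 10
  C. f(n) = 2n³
A and C

Examining each function:
  A. n³ + n² is O(n³)
  B. n² + 5n + 10 is O(n²)
  C. 2n³ is O(n³)

Functions A and C both have the same complexity class.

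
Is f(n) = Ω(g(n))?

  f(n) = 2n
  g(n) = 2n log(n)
False

f(n) = 2n is O(n), and g(n) = 2n log(n) is O(n log n).
Since O(n) grows slower than O(n log n), f(n) = Ω(g(n)) is false.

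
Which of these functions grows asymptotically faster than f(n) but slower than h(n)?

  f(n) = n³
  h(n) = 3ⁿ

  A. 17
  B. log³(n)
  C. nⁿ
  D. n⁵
D

We need g(n) with n³ = o(g(n)) and g(n) = o(3ⁿ), i.e. O(n³) ≺ g ≺ O(3ⁿ).
Check each option:
  A. 17 — O(1) does not grow strictly faster than f(n)
  B. log³(n) — O(log³ n) does not grow strictly faster than f(n)
  C. nⁿ — O(nⁿ) does not grow strictly slower than h(n)
  D. n⁵ — O(n⁵) is strictly between O(n³) and O(3ⁿ) ✓

Only option D (n⁵) lies strictly between.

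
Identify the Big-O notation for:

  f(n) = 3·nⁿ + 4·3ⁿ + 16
O(nⁿ)

The dominant term in 3·nⁿ + 4·3ⁿ + 16 is 3·nⁿ, which is Θ(nⁿ).
Lower-order terms (4·3ⁿ, 16) are asymptotically negligible.
Constants are absorbed, so the tightest bound is O(nⁿ).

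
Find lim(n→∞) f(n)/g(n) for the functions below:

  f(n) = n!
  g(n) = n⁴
∞

Since n! (O(n!)) grows faster than n⁴ (O(n⁴)),
the ratio f(n)/g(n) → ∞ as n → ∞.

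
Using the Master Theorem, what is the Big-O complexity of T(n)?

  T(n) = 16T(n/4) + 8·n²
Θ(n² log n)

Master Theorem: a = 16, b = 4, f(n) = 8·n².
Compute the critical exponent d = log₄(16) = 2.
Compare f(n) = Θ(n²) against n^d:
  k = 2 = d, so f(n) = Θ(n^d) — Case 2.
  Work is balanced across levels: T(n) = Θ(n^d log n) = Θ(n² log n).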